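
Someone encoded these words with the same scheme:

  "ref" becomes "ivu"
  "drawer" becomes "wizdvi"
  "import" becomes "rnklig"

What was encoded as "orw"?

Each pair mirrors across the alphabet (r↔i, e↔v, f↔u): positions sum to 25. Letters are reflected about the middle of the alphabet (position → 25−position): Atbash.
Decoding orw: o↔l, r↔i, w↔d.

lid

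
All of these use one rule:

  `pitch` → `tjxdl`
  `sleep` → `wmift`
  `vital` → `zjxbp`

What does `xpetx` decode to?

toast

Shifts by position in pitch: pos 0: p→t (+4), pos 1: i→j (+1), pos 2: t→x (+4), pos 3: c→d (+1) — repeating every 2. The shifts repeat in a cycle of length 2: positions 0,1,… shift by +4, +1, then the pattern repeats.
Undoing it on xpetx: x−4=t, p−1=o, e−4=a, t−1=s, x−4=t.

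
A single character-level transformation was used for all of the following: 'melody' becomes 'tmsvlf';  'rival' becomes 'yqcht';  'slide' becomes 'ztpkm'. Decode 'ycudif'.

A repeating key of period 3 is used — shifts +7, +8, +7 over and over.
Reversing it on ycudif: y−7=r, c−8=u, u−7=n, d−7=w, i−8=a, f−7=y.

runway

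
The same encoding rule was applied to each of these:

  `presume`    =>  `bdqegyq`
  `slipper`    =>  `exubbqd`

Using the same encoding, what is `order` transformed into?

adpqd

Compare letters: p→b is +12, r→d is +12, e→q is +12 — a constant shift. This is a Caesar cipher with shift 12.
Applying it to order: o+12=a, r+12=d, d+12=p, e+12=q, r+12=d.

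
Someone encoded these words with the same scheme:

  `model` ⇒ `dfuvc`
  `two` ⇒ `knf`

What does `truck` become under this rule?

Compare letters: m→d is +17, o→f is +17, d→u is +17 — a constant shift. Every letter moves 17 places later in the alphabet, wrapping around z→a.
On truck: t+17=k, r+17=i, u+17=l, c+17=t, k+17=b.

kiltb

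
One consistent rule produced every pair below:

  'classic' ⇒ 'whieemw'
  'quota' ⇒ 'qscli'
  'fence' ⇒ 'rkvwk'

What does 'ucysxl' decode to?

yogurt

This is an affine cipher: with a=0,…,z=25, each position x becomes (7x+8) mod 26.
Undoing it on ucysxl: u(20)→15·(20−8)≡24=y; c(2)→15·(2−8)≡14=o; y(24)→15·(24−8)≡6=g; s(18)→15·(18−8)≡20=u; x(23)→15·(23−8)≡17=r; l(11)→15·(11−8)≡19=t (all mod 26).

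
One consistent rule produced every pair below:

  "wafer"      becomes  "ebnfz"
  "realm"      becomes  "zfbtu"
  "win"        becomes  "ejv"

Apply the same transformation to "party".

xbzbg

The shift depends on letter class: consonant w→e is +8, but vowel a→b is +1. Vowels shift forward by 1 and consonants shift forward by 8.
For party: p(cons)+8=x, a(vowel)+1=b, r(cons)+8=z, t(cons)+8=b, y(cons)+8=g.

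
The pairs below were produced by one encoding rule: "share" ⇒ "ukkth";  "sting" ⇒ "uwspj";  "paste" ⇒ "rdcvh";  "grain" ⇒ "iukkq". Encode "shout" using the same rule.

It's a Vigenère-style cipher with numeric key [2,3,10]: position i shifts by key[i mod 3].
Applying it to shout: s+2=u, h+3=k, o+10=y, u+2=w, t+3=w.

ukyww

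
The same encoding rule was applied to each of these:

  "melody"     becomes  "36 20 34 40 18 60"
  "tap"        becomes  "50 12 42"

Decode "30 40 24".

jog

m(#13)→36 and e(#5)→20: differences scale by 2, so n = 2·pos + 10. With a=1..z=26, the number is 2·pos + 10.
Decoding 30 40 24: 30→(30−10)÷2=10=j, 40→(40−10)÷2=15=o, 24→(24−10)÷2=7=g.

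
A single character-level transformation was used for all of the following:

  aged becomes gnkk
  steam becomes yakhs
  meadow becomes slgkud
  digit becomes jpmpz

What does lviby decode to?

Shifts by position in aged: pos 0: a→g (+6), pos 1: g→n (+7), pos 2: e→k (+6), pos 3: d→k (+7) — repeating every 2. The shifts repeat in a cycle of length 2: positions 0,1,… shift by +6, +7, then the pattern repeats.
Decoding lviby: l−6=f, v−7=o, i−6=c, b−7=u, y−6=s.

focus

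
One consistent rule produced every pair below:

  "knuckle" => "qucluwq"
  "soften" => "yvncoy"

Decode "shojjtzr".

magazine

In knuckle: k→q is +6, n→u is +7, u→c is +8, c→l is +9 — the shift increases by 1 each position. Letter i (0-indexed) is shifted by i+6, so successive shifts are 6, 7, 8, ….
Undoing it on shojjtzr: s−6=m, h−7=a, o−8=g, j−9=a, j−10=z, t−11=i, z−12=n, r−13=e.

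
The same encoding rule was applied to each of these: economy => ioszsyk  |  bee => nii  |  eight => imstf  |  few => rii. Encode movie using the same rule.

The shift depends on letter class: consonant c→o is +12, but vowel e→i is +4. The rule splits by letter class: vowels +4, consonants +12.
For movie: m(cons)+12=y, o(vowel)+4=s, v(cons)+12=h, i(vowel)+4=m, e(vowel)+4=i.

yshmi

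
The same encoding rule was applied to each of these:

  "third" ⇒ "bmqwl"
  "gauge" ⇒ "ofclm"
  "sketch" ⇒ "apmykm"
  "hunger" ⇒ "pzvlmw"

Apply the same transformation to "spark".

auiws

Shifts by position in third: pos 0: t→b (+8), pos 1: h→m (+5), pos 2: i→q (+8), pos 3: r→w (+5) — repeating every 2. It's a Vigenère-style cipher with numeric key [8,5]: position i shifts by key[i mod 2].
For spark: s+8=a, p+5=u, a+8=i, r+5=w, k+8=s.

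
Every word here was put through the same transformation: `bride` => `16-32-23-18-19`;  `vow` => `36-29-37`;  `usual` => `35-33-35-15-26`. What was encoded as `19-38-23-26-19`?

b is letter #2 and maps to 16: an offset of 14. Each letter is replaced by its alphabet position (a=1..z=26) + 14.
Undoing it on 19-38-23-26-19: 19→(19−14)÷1=5=e, 38→(38−14)÷1=24=x, 23→(23−14)÷1=9=i, 26→(26−14)÷1=12=l, 19→(19−14)÷1=5=e.

exile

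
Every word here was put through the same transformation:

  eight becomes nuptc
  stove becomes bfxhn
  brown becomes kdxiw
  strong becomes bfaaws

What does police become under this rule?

The shifts repeat in a cycle of length 2: positions 0,1,… shift by +9, +12, then the pattern repeats.
For police: p+9=y, o+12=a, l+9=u, i+12=u, c+9=l, e+12=q.

yauulq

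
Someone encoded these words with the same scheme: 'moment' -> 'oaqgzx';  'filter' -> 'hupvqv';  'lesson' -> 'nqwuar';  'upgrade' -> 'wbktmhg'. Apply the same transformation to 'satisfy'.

umxkeja

A repeating key of period 3 is used — shifts +2, +12, +4 over and over.
Applying it to satisfy: s+2=u, a+12=m, t+4=x, i+2=k, s+12=e, f+4=j, y+2=a.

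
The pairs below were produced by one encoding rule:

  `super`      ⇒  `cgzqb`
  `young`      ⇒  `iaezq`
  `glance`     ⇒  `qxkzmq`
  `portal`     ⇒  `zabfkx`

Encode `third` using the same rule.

It's a Vigenère-style cipher with numeric key [10,12]: position i shifts by key[i mod 2].
For third: t+10=d, h+12=t, i+10=s, r+12=d, d+10=n.

dtsdn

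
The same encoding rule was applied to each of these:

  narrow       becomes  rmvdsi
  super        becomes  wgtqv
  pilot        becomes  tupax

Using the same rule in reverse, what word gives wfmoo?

Shifts by position in narrow: pos 0: n→r (+4), pos 1: a→m (+12), pos 2: r→v (+4), pos 3: r→d (+12) — repeating every 2. It's a Vigenère-style cipher with numeric key [4,12]: position i shifts by key[i mod 2].
Decoding wfmoo: w−4=s, f−12=t, m−4=i, o−12=c, o−4=k.

stick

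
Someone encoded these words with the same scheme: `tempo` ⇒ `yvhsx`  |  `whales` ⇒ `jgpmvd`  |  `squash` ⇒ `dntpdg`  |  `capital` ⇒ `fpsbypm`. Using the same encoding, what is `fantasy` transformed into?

qpcypdz

t(19)→y(24) and e(4)→v(21) fit y≡21x+15 (mod 26); the inverse of 21 mod 26 is 5. Each letter's alphabet position (a=0..z=25) is mapped through 21·x+15 mod 26 — an affine cipher.
Applying it to fantasy: f(5)→21·5+15≡16=q; a(0)→21·0+15≡15=p; n(13)→21·13+15≡2=c; t(19)→21·19+15≡24=y; a(0)→21·0+15≡15=p; s(18)→21·18+15≡3=d; y(24)→21·24+15≡25=z (all mod 26).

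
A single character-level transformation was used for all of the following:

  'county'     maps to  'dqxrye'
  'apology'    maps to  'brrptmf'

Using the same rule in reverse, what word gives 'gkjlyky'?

fighter

In county: c→d is +1, o→q is +2, u→x is +3, n→r is +4 — the shift increases by 1 each position. Letter i (0-indexed) is shifted by i+1, so successive shifts are 1, 2, 3, ….
Reversing it on gkjlyky: g−1=f, k−2=i, j−3=g, l−4=h, y−5=t, k−6=e, y−7=r.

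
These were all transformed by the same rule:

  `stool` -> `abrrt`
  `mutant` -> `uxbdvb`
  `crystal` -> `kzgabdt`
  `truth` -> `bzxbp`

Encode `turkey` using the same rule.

The shift depends on letter class: consonant s→a is +8, but vowel o→r is +3. Vowels shift forward by 3 and consonants shift forward by 8.
On turkey: t(cons)+8=b, u(vowel)+3=x, r(cons)+8=z, k(cons)+8=s, e(vowel)+3=h, y(cons)+8=g.

bxzshg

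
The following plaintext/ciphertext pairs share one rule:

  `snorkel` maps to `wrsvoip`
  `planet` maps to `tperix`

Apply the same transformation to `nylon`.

rcpsr

It's a constant shift of +4 (ROT4).
On nylon: n+4=r, y+4=c, l+4=p, o+4=s, n+4=r.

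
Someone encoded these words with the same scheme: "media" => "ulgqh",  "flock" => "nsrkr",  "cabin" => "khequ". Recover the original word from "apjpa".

sight

Shifts by position in media: pos 0: m→u (+8), pos 1: e→l (+7), pos 2: d→g (+3), pos 3: i→q (+8), pos 4: a→h (+7) — repeating every 3. It's a Vigenère-style cipher with numeric key [8,7,3]: position i shifts by key[i mod 3].
Decoding apjpa: a−8=s, p−7=i, j−3=g, p−8=h, a−7=t.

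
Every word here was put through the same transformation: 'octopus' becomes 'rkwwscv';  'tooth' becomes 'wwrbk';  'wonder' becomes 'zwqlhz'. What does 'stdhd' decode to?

plaza

Shifts by position in octopus: pos 0: o→r (+3), pos 1: c→k (+8), pos 2: t→w (+3), pos 3: o→w (+8) — repeating every 2. The shifts repeat in a cycle of length 2: positions 0,1,… shift by +3, +8, then the pattern repeats.
Reversing it on stdhd: s−3=p, t−8=l, d−3=a, h−8=z, d−3=a.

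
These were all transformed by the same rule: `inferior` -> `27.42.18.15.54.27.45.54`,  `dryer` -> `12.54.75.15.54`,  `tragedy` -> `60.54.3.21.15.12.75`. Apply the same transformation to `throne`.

60.24.54.45.42.15

i(#9)→27 and n(#14)→42: differences scale by 3, so n = 3·pos + 0. Each letter becomes 3×(its alphabet position, a=1..z=26).
On throne: t=20→60, h=8→24, r=18→54, o=15→45, n=14→42, e=5→15.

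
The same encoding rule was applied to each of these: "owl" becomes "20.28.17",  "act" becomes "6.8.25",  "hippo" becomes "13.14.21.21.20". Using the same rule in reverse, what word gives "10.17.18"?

elm

The number is (letter's place in the alphabet, a=1) + 5.
Decoding 10.17.18: 10→(10−5)÷1=5=e, 17→(17−5)÷1=12=l, 18→(18−5)÷1=13=m.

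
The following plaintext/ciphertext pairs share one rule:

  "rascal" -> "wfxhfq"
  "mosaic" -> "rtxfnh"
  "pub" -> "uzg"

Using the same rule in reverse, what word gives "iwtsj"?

drone

Compare letters: r→w is +5, a→f is +5, s→x is +5 — a constant shift. Each letter is shifted forward by 5 in the alphabet (a Caesar shift of +5).
Reversing it on iwtsj: i−5=d, w−5=r, t−5=o, s−5=n, j−5=e.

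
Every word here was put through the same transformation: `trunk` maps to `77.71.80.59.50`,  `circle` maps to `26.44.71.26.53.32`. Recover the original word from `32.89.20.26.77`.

exact

t(#20)→77 and r(#18)→71: differences scale by 3, so n = 3·pos + 17. Each letter becomes 3×(its alphabet position, a=1..z=26) + 17.
Undoing it on 32.89.20.26.77: 32→(32−17)÷3=5=e, 89→(89−17)÷3=24=x, 20→(20−17)÷3=1=a, 26→(26−17)÷3=3=c, 77→(77−17)÷3=20=t.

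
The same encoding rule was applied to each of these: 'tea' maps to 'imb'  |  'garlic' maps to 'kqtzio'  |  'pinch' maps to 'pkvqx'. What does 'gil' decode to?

day

The output letters match the input read backwards, each shifted +8: tea reversed is aet. The word is reversed, then every letter is shifted forward by 8.
Decoding gil: shift back: g−8=y, i−8=a, l−8=d → yad; then reverse → day.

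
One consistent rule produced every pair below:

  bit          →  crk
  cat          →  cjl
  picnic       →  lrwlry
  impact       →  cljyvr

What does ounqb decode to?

The output letters match the input read backwards, each shifted +9: bit reversed is tib. Read the word backwards and shift each letter +9.
Undoing it on ounqb: shift back: o−9=f, u−9=l, n−9=e, q−9=h, b−9=s → flehs; then reverse → shelf.

shelf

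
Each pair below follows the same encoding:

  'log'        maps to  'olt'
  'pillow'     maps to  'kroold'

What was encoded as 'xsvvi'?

cheer

Each pair mirrors across the alphabet (l↔o, o↔l, g↔t): positions sum to 25. Each letter is replaced by its mirror in the alphabet: a↔z, b↔y, c↔x, and so on (the Atbash cipher).
Reversing it on xsvvi: x↔c, s↔h, v↔e, v↔e, i↔r.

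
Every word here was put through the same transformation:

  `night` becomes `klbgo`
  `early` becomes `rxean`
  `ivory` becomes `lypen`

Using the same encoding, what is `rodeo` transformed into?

Treating letters as 0–25, the rule is x ↦ 5x + 23 (mod 26).
For rodeo: r(17)→5·17+23≡4=e; o(14)→5·14+23≡15=p; d(3)→5·3+23≡12=m; e(4)→5·4+23≡17=r; o(14)→5·14+23≡15=p (all mod 26).

epmrp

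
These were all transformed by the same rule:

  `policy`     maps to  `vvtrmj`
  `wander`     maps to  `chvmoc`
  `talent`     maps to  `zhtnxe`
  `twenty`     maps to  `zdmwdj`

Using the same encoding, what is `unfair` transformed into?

In policy: p→v is +6, o→v is +7, l→t is +8, i→r is +9 — the shift increases by 1 each position. Letter i (0-indexed) is shifted by i+6, so successive shifts are 6, 7, 8, ….
Applying it to unfair: u+6=a, n+7=u, f+8=n, a+9=j, i+10=s, r+11=c.

aunjsc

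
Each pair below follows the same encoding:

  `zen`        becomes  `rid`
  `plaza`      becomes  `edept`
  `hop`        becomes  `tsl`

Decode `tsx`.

top

The output letters match the input read backwards, each shifted +4: zen reversed is nez. Read the word backwards and shift each letter +4.
Undoing it on tsx: shift back: t−4=p, s−4=o, x−4=t → pot; then reverse → top.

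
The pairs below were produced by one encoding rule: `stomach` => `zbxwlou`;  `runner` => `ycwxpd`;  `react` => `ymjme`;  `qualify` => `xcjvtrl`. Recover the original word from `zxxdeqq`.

Letter i (0-indexed) is shifted by i+7, so successive shifts are 7, 8, 9, ….
Undoing it on zxxdeqq: z−7=s, x−8=p, x−9=o, d−10=t, e−11=t, q−12=e, q−13=d.

spotted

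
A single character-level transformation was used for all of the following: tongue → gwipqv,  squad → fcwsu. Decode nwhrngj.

helpful

The output letters match the input read backwards, each shifted +2: tongue reversed is eugnot. Two steps: reverse the string, then apply a Caesar shift of +2.
Decoding nwhrngj: shift back: n−2=l, w−2=u, h−2=f, r−2=p, n−2=l, g−2=e, j−2=h → lufpleh; then reverse → helpful.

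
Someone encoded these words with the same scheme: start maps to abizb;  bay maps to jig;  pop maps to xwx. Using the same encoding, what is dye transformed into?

This is a Caesar cipher with shift 8.
On dye: d+8=l, y+8=g, e+8=m.

lgm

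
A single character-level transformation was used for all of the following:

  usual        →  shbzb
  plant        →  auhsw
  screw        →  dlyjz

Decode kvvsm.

The output letters match the input read backwards, each shifted +7: usual reversed is lausu. Read the word backwards and shift each letter +7.
Reversing it on kvvsm: shift back: k−7=d, v−7=o, v−7=o, s−7=l, m−7=f → doolf; then reverse → flood.

flood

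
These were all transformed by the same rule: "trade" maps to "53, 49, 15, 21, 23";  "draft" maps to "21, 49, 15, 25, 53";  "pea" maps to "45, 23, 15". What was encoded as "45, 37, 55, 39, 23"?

plume

t(#20)→53 and r(#18)→49: differences scale by 2, so n = 2·pos + 13. Each letter becomes 2×(its alphabet position, a=1..z=26) + 13.
Reversing it on 45, 37, 55, 39, 23: 45→(45−13)÷2=16=p, 37→(37−13)÷2=12=l, 55→(55−13)÷2=21=u, 39→(39−13)÷2=13=m, 23→(23−13)÷2=5=e.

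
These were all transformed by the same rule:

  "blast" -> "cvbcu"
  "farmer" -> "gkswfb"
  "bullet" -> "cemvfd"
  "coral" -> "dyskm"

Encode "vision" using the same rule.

wstspx

Shifts by position in blast: pos 0: b→c (+1), pos 1: l→v (+10), pos 2: a→b (+1), pos 3: s→c (+10) — repeating every 2. It's a Vigenère-style cipher with numeric key [1,10]: position i shifts by key[i mod 2].
Applying it to vision: v+1=w, i+10=s, s+1=t, i+10=s, o+1=p, n+10=x.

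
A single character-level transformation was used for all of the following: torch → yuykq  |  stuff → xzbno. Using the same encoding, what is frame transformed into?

kxhun

In torch: t→y is +5, o→u is +6, r→y is +7, c→k is +8 — the shift increases by 1 each position. Each letter shifts forward by (position + 5), i.e. 5, 6, 7, … — the shift grows by one for each successive letter.
For frame: f+5=k, r+6=x, a+7=h, m+8=u, e+9=n.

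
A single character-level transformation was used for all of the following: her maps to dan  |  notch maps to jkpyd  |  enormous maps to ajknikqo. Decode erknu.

ivory

Compare letters: h→d is +22, e→a is +22, r→n is +22 — a constant shift. Each letter is shifted forward by 22 in the alphabet (a Caesar shift of +22).
Undoing it on erknu: e−22=i, r−22=v, k−22=o, n−22=r, u−22=y.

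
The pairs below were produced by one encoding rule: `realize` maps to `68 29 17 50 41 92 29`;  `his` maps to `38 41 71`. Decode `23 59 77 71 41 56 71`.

cousins

With a=1..z=26, the number is 3·pos + 14.
Decoding 23 59 77 71 41 56 71: 23→(23−14)÷3=3=c, 59→(59−14)÷3=15=o, 77→(77−14)÷3=21=u, 71→(71−14)÷3=19=s, 41→(41−14)÷3=9=i, 56→(56−14)÷3=14=n, 71→(71−14)÷3=19=s.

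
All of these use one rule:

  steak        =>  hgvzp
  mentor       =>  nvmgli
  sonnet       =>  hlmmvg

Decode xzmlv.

canoe

Letters are reflected about the middle of the alphabet (position → 25−position): Atbash.
Reversing it on xzmlv: x↔c, z↔a, m↔n, l↔o, v↔e.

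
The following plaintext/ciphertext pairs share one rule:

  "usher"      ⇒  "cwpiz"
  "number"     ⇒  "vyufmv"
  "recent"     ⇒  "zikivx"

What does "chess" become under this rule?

The shifts repeat in a cycle of length 2: positions 0,1,… shift by +8, +4, then the pattern repeats.
On chess: c+8=k, h+4=l, e+8=m, s+4=w, s+8=a.

klmwa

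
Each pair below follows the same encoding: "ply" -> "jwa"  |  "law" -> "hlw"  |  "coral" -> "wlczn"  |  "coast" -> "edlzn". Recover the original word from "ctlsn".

chair

Read the word backwards and shift each letter +11.
Undoing it on ctlsn: shift back: c−11=r, t−11=i, l−11=a, s−11=h, n−11=c → riahc; then reverse → chair.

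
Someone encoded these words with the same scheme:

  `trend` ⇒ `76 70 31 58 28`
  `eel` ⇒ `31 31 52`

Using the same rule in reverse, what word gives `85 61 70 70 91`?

t(#20)→76 and r(#18)→70: differences scale by 3, so n = 3·pos + 16. Each letter becomes 3×(its alphabet position, a=1..z=26) + 16.
Reversing it on 85 61 70 70 91: 85→(85−16)÷3=23=w, 61→(61−16)÷3=15=o, 70→(70−16)÷3=18=r, 70→(70−16)÷3=18=r, 91→(91−16)÷3=25=y.

worry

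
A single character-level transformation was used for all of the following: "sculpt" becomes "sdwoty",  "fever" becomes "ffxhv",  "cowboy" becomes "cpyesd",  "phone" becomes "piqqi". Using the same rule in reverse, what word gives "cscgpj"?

In sculpt: s→s is +0, c→d is +1, u→w is +2, l→o is +3 — the shift increases by 1 each position. Letter i (0-indexed) is shifted by i+0, so successive shifts are 0, 1, 2, ….
Undoing it on cscgpj: c−0=c, s−1=r, c−2=a, g−3=d, p−4=l, j−5=e.

cradle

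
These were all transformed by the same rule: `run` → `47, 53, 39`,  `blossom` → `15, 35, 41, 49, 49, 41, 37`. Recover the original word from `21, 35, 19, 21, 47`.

elder

r(#18)→47 and u(#21)→53: differences scale by 2, so n = 2·pos + 11. The formula is n = 2×(alphabet index, a=1) + 11.
Decoding 21, 35, 19, 21, 47: 21→(21−11)÷2=5=e, 35→(35−11)÷2=12=l, 19→(19−11)÷2=4=d, 21→(21−11)÷2=5=e, 47→(47−11)÷2=18=r.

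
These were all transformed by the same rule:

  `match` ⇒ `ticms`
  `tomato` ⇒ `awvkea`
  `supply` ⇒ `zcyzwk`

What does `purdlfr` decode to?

imitate

In match: m→t is +7, a→i is +8, t→c is +9, c→m is +10 — the shift increases by 1 each position. Letter i (0-indexed) is shifted by i+7, so successive shifts are 7, 8, 9, ….
Reversing it on purdlfr: p−7=i, u−8=m, r−9=i, d−10=t, l−11=a, f−12=t, r−13=e.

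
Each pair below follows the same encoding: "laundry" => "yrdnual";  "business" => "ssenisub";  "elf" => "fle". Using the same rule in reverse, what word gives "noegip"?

The word is simply reversed.
Reversing it on noegip: then reverse → pigeon.

pigeon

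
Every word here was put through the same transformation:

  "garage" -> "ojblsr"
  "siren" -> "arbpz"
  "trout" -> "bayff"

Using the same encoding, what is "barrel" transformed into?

jjbcqy

In garage: g→o is +8, a→j is +9, r→b is +10, a→l is +11 — the shift increases by 1 each position. The shift increases by 1 at each position, starting from +8: 8, 9, 10, ….
For barrel: b+8=j, a+9=j, r+10=b, r+11=c, e+12=q, l+13=y.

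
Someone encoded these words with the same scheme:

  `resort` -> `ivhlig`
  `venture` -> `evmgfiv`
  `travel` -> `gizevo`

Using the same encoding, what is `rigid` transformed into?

irtrw

Each pair mirrors across the alphabet (r↔i, e↔v, s↔h): positions sum to 25. Each letter is replaced by its mirror in the alphabet: a↔z, b↔y, c↔x, and so on (the Atbash cipher).
On rigid: r↔i, i↔r, g↔t, i↔r, d↔w.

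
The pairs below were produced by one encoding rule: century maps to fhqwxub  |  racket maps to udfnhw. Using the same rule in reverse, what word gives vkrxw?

shout

Compare letters: c→f is +3, e→h is +3, n→q is +3 — a constant shift. It's a constant shift of +3 (ROT3).
Reversing it on vkrxw: v−3=s, k−3=h, r−3=o, x−3=u, w−3=t.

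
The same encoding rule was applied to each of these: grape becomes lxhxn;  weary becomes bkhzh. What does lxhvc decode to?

grant

In grape: g→l is +5, r→x is +6, a→h is +7, p→x is +8 — the shift increases by 1 each position. The shift increases by 1 at each position, starting from +5: 5, 6, 7, ….
Decoding lxhvc: l−5=g, x−6=r, h−7=a, v−8=n, c−9=t.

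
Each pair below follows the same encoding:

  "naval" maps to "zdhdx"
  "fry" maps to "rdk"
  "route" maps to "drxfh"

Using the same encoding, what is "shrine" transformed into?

etdlzh

The shift depends on letter class: consonant n→z is +12, but vowel a→d is +3. Vowels shift forward by 3 and consonants shift forward by 12.
On shrine: s(cons)+12=e, h(cons)+12=t, r(cons)+12=d, i(vowel)+3=l, n(cons)+12=z, e(vowel)+3=h.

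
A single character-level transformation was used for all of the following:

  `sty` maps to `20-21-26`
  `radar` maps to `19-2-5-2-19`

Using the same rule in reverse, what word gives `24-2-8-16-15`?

Letters become their 1-based position plus 1 (so a→2, b→3, …).
Undoing it on 24-2-8-16-15: 24→(24−1)÷1=23=w, 2→(2−1)÷1=1=a, 8→(8−1)÷1=7=g, 16→(16−1)÷1=15=o, 15→(15−1)÷1=14=n.

wagon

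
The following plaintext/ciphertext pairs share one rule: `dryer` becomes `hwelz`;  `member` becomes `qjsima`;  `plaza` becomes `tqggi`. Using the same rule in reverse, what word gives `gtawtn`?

The shift increases by 1 at each position, starting from +4: 4, 5, 6, ….
Undoing it on gtawtn: g−4=c, t−5=o, a−6=u, w−7=p, t−8=l, n−9=e.

couple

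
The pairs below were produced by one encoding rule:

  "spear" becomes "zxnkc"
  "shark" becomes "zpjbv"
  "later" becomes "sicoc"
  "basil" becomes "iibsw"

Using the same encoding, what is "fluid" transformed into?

In spear: s→z is +7, p→x is +8, e→n is +9, a→k is +10 — the shift increases by 1 each position. Each letter shifts forward by (position + 7), i.e. 7, 8, 9, … — the shift grows by one for each successive letter.
For fluid: f+7=m, l+8=t, u+9=d, i+10=s, d+11=o.

mtdso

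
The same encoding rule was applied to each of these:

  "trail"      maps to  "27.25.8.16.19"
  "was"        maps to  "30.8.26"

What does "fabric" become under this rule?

t is letter #20 and maps to 27: an offset of 7. Letters become their 1-based position plus 7 (so a→8, b→9, …).
On fabric: f=6→13, a=1→8, b=2→9, r=18→25, i=9→16, c=3→10.

13.8.9.25.16.10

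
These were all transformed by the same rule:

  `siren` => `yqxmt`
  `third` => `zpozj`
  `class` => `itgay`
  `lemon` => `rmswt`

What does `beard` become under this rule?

hmgzj

Shifts by position in siren: pos 0: s→y (+6), pos 1: i→q (+8), pos 2: r→x (+6), pos 3: e→m (+8) — repeating every 2. It's a Vigenère-style cipher with numeric key [6,8]: position i shifts by key[i mod 2].
For beard: b+6=h, e+8=m, a+6=g, r+8=z, d+6=j.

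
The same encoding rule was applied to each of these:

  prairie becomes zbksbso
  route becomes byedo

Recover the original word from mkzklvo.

Compare letters: p→z is +10, r→b is +10, a→k is +10 — a constant shift. This is a Caesar cipher with shift 10.
Decoding mkzklvo: m−10=c, k−10=a, z−10=p, k−10=a, l−10=b, v−10=l, o−10=e.

capable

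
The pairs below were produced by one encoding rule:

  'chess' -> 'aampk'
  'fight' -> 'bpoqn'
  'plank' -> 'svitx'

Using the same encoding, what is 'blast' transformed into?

baitj

Two steps: reverse the string, then apply a Caesar shift of +8.
Applying it to blast: reverse → tsalb; then shift: t+8=b, s+8=a, a+8=i, l+8=t, b+8=j.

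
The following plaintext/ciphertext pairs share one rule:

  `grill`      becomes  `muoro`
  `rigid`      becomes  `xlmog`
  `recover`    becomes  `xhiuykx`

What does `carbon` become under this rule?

Shifts by position in grill: pos 0: g→m (+6), pos 1: r→u (+3), pos 2: i→o (+6), pos 3: l→r (+6), pos 4: l→o (+3) — repeating every 3. The shifts repeat in a cycle of length 3: positions 0,1,… shift by +6, +3, +6, then the pattern repeats.
For carbon: c+6=i, a+3=d, r+6=x, b+6=h, o+3=r, n+6=t.

idxhrt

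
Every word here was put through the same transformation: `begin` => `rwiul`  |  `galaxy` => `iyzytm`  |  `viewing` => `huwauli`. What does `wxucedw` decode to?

b(1)→r(17) and e(4)→w(22) fit y≡19x+24 (mod 26); the inverse of 19 mod 26 is 11. Treating letters as 0–25, the rule is x ↦ 19x + 24 (mod 26).
Reversing it on wxucedw: w(22)→11·(22−24)≡4=e; x(23)→11·(23−24)≡15=p; u(20)→11·(20−24)≡8=i; c(2)→11·(2−24)≡18=s; e(4)→11·(4−24)≡14=o; d(3)→11·(3−24)≡3=d; w(22)→11·(22−24)≡4=e (all mod 26).

episode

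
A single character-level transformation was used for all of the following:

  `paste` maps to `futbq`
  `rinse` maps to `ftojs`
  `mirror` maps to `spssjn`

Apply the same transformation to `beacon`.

The output letters match the input read backwards, each shifted +1: paste reversed is etsap. Two steps: reverse the string, then apply a Caesar shift of +1.
On beacon: reverse → nocaeb; then shift: n+1=o, o+1=p, c+1=d, a+1=b, e+1=f, b+1=c.

opdbfc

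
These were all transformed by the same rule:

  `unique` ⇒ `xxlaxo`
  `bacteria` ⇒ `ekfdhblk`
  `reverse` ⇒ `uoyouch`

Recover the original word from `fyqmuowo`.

Shifts by position in unique: pos 0: u→x (+3), pos 1: n→x (+10), pos 2: i→l (+3), pos 3: q→a (+10) — repeating every 2. It's a Vigenère-style cipher with numeric key [3,10]: position i shifts by key[i mod 2].
Reversing it on fyqmuowo: f−3=c, y−10=o, q−3=n, m−10=c, u−3=r, o−10=e, w−3=t, o−10=e.

concrete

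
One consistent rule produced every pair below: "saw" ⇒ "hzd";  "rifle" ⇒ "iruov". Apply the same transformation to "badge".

yzwtv

Each pair mirrors across the alphabet (s↔h, a↔z, w↔d): positions sum to 25. Letters are reflected about the middle of the alphabet (position → 25−position): Atbash.
On badge: b↔y, a↔z, d↔w, g↔t, e↔v.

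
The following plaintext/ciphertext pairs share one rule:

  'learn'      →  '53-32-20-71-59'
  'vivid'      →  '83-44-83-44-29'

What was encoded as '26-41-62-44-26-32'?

l(#12)→53 and e(#5)→32: differences scale by 3, so n = 3·pos + 17. Each letter becomes 3×(its alphabet position, a=1..z=26) + 17.
Undoing it on 26-41-62-44-26-32: 26→(26−17)÷3=3=c, 41→(41−17)÷3=8=h, 62→(62−17)÷3=15=o, 44→(44−17)÷3=9=i, 26→(26−17)÷3=3=c, 32→(32−17)÷3=5=e.

choice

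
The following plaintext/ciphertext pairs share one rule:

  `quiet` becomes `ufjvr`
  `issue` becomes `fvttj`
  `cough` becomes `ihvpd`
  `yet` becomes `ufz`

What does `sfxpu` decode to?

The output letters match the input read backwards, each shifted +1: quiet reversed is teiuq. Read the word backwards and shift each letter +1.
Undoing it on sfxpu: shift back: s−1=r, f−1=e, x−1=w, p−1=o, u−1=t → rewot; then reverse → tower.

tower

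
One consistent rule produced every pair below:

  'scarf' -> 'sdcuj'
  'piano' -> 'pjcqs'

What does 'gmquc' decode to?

In scarf: s→s is +0, c→d is +1, a→c is +2, r→u is +3 — the shift increases by 1 each position. Letter i (0-indexed) is shifted by i+0, so successive shifts are 0, 1, 2, ….
Undoing it on gmquc: g−0=g, m−1=l, q−2=o, u−3=r, c−4=y.

glory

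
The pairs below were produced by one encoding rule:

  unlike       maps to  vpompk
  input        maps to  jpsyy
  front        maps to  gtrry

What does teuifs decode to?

In unlike: u→v is +1, n→p is +2, l→o is +3, i→m is +4 — the shift increases by 1 each position. The shift increases by 1 at each position, starting from +1: 1, 2, 3, ….
Decoding teuifs: t−1=s, e−2=c, u−3=r, i−4=e, f−5=a, s−6=m.

scream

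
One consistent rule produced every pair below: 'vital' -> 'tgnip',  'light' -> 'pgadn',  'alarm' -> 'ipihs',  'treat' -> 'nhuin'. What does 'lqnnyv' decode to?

v(21)→t(19) and i(8)→g(6) fit y≡3x+8 (mod 26); the inverse of 3 mod 26 is 9. This is an affine cipher: with a=0,…,z=25, each position x becomes (3x+8) mod 26.
Reversing it on lqnnyv: l(11)→9·(11−8)≡1=b; q(16)→9·(16−8)≡20=u; n(13)→9·(13−8)≡19=t; n(13)→9·(13−8)≡19=t; y(24)→9·(24−8)≡14=o; v(21)→9·(21−8)≡13=n (all mod 26).

button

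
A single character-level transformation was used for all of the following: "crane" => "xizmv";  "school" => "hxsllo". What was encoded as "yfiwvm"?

burden

Each letter is replaced by its mirror in the alphabet: a↔z, b↔y, c↔x, and so on (the Atbash cipher).
Decoding yfiwvm: y↔b, f↔u, i↔r, w↔d, v↔e, m↔n.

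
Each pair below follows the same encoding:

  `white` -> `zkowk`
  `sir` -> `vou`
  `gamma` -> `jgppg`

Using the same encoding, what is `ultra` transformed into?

aowug

Two shifts are in play — +6 for a/e/i/o/u, +3 for every other letter.
Applying it to ultra: u(vowel)+6=a, l(cons)+3=o, t(cons)+3=w, r(cons)+3=u, a(vowel)+6=g.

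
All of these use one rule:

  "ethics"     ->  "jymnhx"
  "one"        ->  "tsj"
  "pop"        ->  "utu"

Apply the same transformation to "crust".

hwzxy

Compare letters: e→j is +5, t→y is +5, h→m is +5 — a constant shift. Every letter moves 5 places later in the alphabet, wrapping around z→a.
Applying it to crust: c+5=h, r+5=w, u+5=z, s+5=x, t+5=y.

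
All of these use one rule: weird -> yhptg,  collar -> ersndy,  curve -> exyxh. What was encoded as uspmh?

spike

Shifts by position in weird: pos 0: w→y (+2), pos 1: e→h (+3), pos 2: i→p (+7), pos 3: r→t (+2), pos 4: d→g (+3) — repeating every 3. A repeating key of period 3 is used — shifts +2, +3, +7 over and over.
Undoing it on uspmh: u−2=s, s−3=p, p−7=i, m−2=k, h−3=e.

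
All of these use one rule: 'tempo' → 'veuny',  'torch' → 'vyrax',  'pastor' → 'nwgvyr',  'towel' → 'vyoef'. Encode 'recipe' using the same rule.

reamne

t(19)→v(21) and e(4)→e(4) fit y≡15x+22 (mod 26); the inverse of 15 mod 26 is 7. Each letter's alphabet position (a=0..z=25) is mapped through 15·x+22 mod 26 — an affine cipher.
Applying it to recipe: r(17)→15·17+22≡17=r; e(4)→15·4+22≡4=e; c(2)→15·2+22≡0=a; i(8)→15·8+22≡12=m; p(15)→15·15+22≡13=n; e(4)→15·4+22≡4=e (all mod 26).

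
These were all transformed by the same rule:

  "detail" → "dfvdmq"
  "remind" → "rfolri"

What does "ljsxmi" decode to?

Each letter shifts forward by its position index (0, 1, 2, …) — the shift grows by one for each successive letter.
Decoding ljsxmi: l−0=l, j−1=i, s−2=q, x−3=u, m−4=i, i−5=d.

liquid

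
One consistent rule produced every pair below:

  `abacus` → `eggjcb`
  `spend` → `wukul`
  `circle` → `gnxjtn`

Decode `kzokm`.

In abacus: a→e is +4, b→g is +5, a→g is +6, c→j is +7 — the shift increases by 1 each position. Each letter shifts forward by (position + 4), i.e. 4, 5, 6, … — the shift grows by one for each successive letter.
Decoding kzokm: k−4=g, z−5=u, o−6=i, k−7=d, m−8=e.

guide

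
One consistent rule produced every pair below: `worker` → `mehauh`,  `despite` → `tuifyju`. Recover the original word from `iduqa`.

Compare letters: w→m is +16, o→e is +16, r→h is +16 — a constant shift. It's a constant shift of +16 (ROT16).
Undoing it on iduqa: i−16=s, d−16=n, u−16=e, q−16=a, a−16=k.

sneak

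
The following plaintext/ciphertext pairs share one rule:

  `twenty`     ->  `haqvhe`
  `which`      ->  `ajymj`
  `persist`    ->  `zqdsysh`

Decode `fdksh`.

frost

t(19)→h(7) and w(22)→a(0) fit y≡15x+8 (mod 26); the inverse of 15 mod 26 is 7. Each letter's alphabet position (a=0..z=25) is mapped through 15·x+8 mod 26 — an affine cipher.
Undoing it on fdksh: f(5)→7·(5−8)≡5=f; d(3)→7·(3−8)≡17=r; k(10)→7·(10−8)≡14=o; s(18)→7·(18−8)≡18=s; h(7)→7·(7−8)≡19=t (all mod 26).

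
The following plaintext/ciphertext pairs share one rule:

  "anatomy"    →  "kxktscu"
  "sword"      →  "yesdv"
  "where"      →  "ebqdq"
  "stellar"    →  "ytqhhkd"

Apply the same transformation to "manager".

a(0)→k(10) and n(13)→x(23) fit y≡21x+10 (mod 26); the inverse of 21 mod 26 is 5. Treating letters as 0–25, the rule is x ↦ 21x + 10 (mod 26).
On manager: m(12)→21·12+10≡2=c; a(0)→21·0+10≡10=k; n(13)→21·13+10≡23=x; a(0)→21·0+10≡10=k; g(6)→21·6+10≡6=g; e(4)→21·4+10≡16=q; r(17)→21·17+10≡3=d (all mod 26).

ckxkgqd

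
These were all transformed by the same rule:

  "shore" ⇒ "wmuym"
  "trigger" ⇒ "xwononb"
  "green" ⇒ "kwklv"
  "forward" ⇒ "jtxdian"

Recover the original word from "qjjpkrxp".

medicine

In shore: s→w is +4, h→m is +5, o→u is +6, r→y is +7 — the shift increases by 1 each position. Letter i (0-indexed) is shifted by i+4, so successive shifts are 4, 5, 6, ….
Decoding qjjpkrxp: q−4=m, j−5=e, j−6=d, p−7=i, k−8=c, r−9=i, x−10=n, p−11=e.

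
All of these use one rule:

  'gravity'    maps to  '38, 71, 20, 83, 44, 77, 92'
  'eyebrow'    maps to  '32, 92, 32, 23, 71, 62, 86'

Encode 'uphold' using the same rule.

g(#7)→38 and r(#18)→71: differences scale by 3, so n = 3·pos + 17. With a=1..z=26, the number is 3·pos + 17.
For uphold: u=21→80, p=16→65, h=8→41, o=15→62, l=12→53, d=4→29.

80, 65, 41, 62, 53, 29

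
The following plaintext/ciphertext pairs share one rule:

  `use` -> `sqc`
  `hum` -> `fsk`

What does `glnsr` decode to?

input

Compare letters: u→s is +24, s→q is +24, e→c is +24 — a constant shift. Every letter moves 24 places later in the alphabet, wrapping around z→a.
Undoing it on glnsr: g−24=i, l−24=n, n−24=p, s−24=u, r−24=t.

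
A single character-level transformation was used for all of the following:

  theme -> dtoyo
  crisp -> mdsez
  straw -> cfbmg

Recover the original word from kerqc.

Shifts by position in theme: pos 0: t→d (+10), pos 1: h→t (+12), pos 2: e→o (+10), pos 3: m→y (+12) — repeating every 2. A repeating key of period 2 is used — shifts +10, +12 over and over.
Undoing it on kerqc: k−10=a, e−12=s, r−10=h, q−12=e, c−10=s.

ashes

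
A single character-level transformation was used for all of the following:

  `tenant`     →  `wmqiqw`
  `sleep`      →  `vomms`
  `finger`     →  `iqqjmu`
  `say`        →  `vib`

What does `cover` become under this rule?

fwymu

The shift depends on letter class: consonant t→w is +3, but vowel e→m is +8. The rule splits by letter class: vowels +8, consonants +3.
Applying it to cover: c(cons)+3=f, o(vowel)+8=w, v(cons)+3=y, e(vowel)+8=m, r(cons)+3=u.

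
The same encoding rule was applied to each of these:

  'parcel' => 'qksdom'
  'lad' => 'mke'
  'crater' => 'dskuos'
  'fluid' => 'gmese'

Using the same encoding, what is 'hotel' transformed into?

The shift depends on letter class: consonant p→q is +1, but vowel a→k is +10. Two shifts are in play — +10 for a/e/i/o/u, +1 for every other letter.
Applying it to hotel: h(cons)+1=i, o(vowel)+10=y, t(cons)+1=u, e(vowel)+10=o, l(cons)+1=m.

iyuom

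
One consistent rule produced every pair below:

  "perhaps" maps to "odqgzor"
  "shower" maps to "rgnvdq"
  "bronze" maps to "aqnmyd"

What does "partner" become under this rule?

ozqsmdq

Compare letters: p→o is +25, e→d is +25, r→q is +25 — a constant shift. Every letter moves 25 places later in the alphabet, wrapping around z→a.
Applying it to partner: p+25=o, a+25=z, r+25=q, t+25=s, n+25=m, e+25=d, r+25=q.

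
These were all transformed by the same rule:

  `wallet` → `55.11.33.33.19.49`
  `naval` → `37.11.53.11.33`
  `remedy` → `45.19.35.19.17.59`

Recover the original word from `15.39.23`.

cog

w(#23)→55 and a(#1)→11: differences scale by 2, so n = 2·pos + 9. The formula is n = 2×(alphabet index, a=1) + 9.
Reversing it on 15.39.23: 15→(15−9)÷2=3=c, 39→(39−9)÷2=15=o, 23→(23−9)÷2=7=g.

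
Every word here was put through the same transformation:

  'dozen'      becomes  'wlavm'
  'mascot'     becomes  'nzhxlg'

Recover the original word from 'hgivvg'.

street

This is the alphabet-reversal cipher (Atbash): a becomes z, b becomes y, etc.
Reversing it on hgivvg: h↔s, g↔t, i↔r, v↔e, v↔e, g↔t.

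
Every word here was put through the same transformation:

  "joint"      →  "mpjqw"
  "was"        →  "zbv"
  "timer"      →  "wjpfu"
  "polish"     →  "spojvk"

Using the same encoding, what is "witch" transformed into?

Vowels shift forward by 1 and consonants shift forward by 3.
For witch: w(cons)+3=z, i(vowel)+1=j, t(cons)+3=w, c(cons)+3=f, h(cons)+3=k.

zjwfk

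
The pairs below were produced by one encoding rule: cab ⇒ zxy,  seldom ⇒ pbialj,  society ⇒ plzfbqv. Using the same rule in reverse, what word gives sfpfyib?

visible

Compare letters: c→z is +23, a→x is +23, b→y is +23 — a constant shift. This is a Caesar cipher with shift 23.
Decoding sfpfyib: s−23=v, f−23=i, p−23=s, f−23=i, y−23=b, i−23=l, b−23=e.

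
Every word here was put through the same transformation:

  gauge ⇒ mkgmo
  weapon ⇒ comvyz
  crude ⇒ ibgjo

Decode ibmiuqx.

It's a Vigenère-style cipher with numeric key [6,10,12]: position i shifts by key[i mod 3].
Reversing it on ibmiuqx: i−6=c, b−10=r, m−12=a, i−6=c, u−10=k, q−12=e, x−6=r.

cracker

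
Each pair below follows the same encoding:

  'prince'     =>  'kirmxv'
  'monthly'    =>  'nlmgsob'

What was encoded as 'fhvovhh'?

useless

Each pair mirrors across the alphabet (p↔k, r↔i, i↔r): positions sum to 25. This is the alphabet-reversal cipher (Atbash): a becomes z, b becomes y, etc.
Undoing it on fhvovhh: f↔u, h↔s, v↔e, o↔l, v↔e, h↔s, h↔s.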